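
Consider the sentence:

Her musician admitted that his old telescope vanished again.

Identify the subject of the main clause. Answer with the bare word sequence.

her musician

The subject of the main clause is the NP immediately before the verb "admitted": "her musician".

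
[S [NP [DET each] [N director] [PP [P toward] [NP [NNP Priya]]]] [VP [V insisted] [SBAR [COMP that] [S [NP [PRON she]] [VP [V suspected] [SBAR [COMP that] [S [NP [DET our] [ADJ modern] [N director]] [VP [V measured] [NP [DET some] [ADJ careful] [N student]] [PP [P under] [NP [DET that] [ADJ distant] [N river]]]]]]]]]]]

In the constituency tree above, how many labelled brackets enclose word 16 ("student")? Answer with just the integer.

10

The word sits inside N, which is inside NP, inside VP, inside S, inside SBAR, inside VP, inside S, inside SBAR, inside VP, inside S — 10 brackets in all.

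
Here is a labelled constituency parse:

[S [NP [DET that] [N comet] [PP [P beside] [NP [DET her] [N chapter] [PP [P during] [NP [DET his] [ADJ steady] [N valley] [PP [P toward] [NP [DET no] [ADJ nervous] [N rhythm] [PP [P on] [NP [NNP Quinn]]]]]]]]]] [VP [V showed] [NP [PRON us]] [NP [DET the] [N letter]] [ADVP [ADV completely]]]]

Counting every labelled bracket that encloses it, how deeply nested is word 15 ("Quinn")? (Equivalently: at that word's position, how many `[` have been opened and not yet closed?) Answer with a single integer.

11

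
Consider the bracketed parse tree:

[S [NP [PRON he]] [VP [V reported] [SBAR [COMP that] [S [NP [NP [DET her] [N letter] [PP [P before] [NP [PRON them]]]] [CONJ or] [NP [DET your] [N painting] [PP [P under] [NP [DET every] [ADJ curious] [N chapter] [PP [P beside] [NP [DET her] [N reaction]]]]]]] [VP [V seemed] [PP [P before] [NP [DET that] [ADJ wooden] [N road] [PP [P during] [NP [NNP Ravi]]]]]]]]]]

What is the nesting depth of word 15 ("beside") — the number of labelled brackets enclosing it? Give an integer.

10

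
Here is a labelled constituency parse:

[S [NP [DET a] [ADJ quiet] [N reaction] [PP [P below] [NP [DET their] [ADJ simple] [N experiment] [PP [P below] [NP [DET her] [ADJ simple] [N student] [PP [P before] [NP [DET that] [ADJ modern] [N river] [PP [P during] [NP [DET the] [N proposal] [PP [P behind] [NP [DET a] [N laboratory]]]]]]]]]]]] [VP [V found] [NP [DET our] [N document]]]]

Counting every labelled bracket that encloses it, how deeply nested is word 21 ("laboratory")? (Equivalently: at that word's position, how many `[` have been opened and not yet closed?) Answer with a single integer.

13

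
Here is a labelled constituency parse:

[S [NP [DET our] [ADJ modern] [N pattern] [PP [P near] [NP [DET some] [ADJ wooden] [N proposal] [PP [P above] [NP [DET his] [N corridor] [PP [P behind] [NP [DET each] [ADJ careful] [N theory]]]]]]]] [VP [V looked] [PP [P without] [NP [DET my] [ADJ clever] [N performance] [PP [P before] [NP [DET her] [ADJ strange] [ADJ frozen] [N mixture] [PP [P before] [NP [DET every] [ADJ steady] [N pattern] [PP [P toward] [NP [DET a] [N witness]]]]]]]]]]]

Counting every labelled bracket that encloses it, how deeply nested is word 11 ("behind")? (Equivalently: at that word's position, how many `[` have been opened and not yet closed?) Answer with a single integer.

8

The word sits inside P, which is inside PP, inside NP, inside PP, inside NP, inside PP, inside NP, inside S — 8 brackets in all.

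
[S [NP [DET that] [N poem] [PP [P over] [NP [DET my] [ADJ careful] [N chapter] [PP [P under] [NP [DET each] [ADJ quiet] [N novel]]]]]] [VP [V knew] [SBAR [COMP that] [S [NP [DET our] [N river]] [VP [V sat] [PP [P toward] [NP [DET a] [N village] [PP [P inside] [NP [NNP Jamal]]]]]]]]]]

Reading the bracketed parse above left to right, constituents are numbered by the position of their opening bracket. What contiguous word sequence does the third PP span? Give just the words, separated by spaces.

In left-to-right order the PP constituents are "over my careful chapter under each quiet novel"; "under each quiet novel"; "toward a village inside Jamal"; "inside Jamal". Number 3 is "toward a village inside Jamal".

toward a village inside Jamal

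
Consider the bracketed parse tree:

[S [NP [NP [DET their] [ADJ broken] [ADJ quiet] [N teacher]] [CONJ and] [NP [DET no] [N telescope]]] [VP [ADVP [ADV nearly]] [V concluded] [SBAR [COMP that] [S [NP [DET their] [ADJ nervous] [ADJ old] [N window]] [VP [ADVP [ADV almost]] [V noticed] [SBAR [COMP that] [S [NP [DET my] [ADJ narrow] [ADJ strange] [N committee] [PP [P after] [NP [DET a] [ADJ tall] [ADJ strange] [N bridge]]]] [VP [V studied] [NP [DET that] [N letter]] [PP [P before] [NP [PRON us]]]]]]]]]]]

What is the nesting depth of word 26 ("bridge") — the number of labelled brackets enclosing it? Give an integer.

11

Counting open brackets not yet closed at "bridge": [S [VP [SBAR [S [VP [SBAR [S [NP [PP [NP [N = 11.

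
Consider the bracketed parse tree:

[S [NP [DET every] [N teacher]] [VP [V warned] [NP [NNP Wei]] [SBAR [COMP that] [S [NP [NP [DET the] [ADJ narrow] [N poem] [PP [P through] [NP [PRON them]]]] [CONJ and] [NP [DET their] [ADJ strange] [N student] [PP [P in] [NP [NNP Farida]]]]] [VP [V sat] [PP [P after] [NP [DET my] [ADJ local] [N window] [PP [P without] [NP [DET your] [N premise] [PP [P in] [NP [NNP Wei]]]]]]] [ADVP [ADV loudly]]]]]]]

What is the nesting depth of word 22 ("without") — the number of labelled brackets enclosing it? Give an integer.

9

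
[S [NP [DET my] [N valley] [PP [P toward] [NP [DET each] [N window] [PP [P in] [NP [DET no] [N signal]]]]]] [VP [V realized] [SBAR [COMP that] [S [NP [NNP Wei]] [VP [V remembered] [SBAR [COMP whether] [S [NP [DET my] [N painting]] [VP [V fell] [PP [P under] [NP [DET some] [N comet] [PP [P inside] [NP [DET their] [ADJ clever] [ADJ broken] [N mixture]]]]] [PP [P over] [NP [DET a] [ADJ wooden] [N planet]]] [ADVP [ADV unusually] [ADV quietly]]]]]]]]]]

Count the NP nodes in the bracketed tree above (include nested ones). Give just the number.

8

Scanning left to right, an opening `[NP` appears at word positions 1, 4, 7, 11, 14, 18, 21, 26 — 8 in total.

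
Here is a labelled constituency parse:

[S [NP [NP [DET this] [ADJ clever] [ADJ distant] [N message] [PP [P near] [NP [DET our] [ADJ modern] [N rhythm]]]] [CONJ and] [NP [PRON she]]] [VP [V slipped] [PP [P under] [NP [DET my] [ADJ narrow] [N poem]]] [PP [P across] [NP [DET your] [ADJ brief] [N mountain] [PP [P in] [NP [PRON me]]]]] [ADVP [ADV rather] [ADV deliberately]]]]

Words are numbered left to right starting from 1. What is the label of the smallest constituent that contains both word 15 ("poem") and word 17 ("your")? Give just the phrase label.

Both words fall inside [VP slipped under my narrow poem across your brief mountain in me rather deliberately] (words 11–23), and no smaller constituent contains them both. Label: VP.

VP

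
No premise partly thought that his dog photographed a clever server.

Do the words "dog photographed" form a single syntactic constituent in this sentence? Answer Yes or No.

The sequence begins inside the noun phrase "his dog" and ends inside the verb phrase "photographed a clever server"; it crosses a phrase boundary, so no single node in the tree spans exactly those words.

No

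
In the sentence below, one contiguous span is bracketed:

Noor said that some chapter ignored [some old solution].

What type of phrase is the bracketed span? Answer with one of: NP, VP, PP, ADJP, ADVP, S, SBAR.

NP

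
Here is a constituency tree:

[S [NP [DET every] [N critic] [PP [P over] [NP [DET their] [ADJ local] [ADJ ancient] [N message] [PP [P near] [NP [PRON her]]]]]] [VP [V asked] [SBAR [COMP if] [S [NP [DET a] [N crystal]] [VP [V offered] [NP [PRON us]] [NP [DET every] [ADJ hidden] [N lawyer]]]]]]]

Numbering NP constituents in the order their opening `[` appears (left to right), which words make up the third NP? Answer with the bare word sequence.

her

The NP opening brackets appear, in order, over: "every critic over their local ancient message near her"; "their local ancient message near her"; "her"; "a crystal"; "us"; "every hidden lawyer". The third one spans "her".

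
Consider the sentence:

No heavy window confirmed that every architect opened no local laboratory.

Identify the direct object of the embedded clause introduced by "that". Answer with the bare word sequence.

The verb of the embedded clause introduced by "that" is "opened"; its direct object is the NP "no local laboratory".

no local laboratory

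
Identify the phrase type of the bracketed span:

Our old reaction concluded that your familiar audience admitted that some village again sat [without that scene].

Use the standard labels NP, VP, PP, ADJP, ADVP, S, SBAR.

"without" is the head of the bracketed span, so the span is a prepositional phrase: PP.

PP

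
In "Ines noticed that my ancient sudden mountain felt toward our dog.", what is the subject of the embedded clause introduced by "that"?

my ancient sudden mountain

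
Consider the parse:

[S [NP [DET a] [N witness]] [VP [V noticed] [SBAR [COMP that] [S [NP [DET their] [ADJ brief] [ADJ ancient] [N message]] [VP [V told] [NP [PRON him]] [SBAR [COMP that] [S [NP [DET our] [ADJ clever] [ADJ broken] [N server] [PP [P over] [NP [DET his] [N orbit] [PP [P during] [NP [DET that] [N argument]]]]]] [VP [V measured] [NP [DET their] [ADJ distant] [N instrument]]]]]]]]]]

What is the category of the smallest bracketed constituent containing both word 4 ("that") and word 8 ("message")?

SBAR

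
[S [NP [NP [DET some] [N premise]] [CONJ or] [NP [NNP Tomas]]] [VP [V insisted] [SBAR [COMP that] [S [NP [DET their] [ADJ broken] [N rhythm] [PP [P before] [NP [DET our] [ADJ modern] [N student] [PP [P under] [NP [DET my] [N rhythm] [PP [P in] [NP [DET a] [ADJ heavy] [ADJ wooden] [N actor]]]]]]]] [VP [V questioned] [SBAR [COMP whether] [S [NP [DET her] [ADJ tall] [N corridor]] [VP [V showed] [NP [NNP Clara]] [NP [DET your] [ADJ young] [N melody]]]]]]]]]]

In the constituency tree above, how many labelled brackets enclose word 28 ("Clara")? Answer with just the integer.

10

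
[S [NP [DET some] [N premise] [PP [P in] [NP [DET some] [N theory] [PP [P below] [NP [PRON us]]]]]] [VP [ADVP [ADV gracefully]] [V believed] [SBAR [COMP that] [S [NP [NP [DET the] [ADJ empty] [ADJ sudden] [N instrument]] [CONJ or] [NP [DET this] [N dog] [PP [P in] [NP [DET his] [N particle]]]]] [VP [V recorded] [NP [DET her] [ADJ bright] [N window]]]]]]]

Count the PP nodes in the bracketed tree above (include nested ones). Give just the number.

The PP constituents are: [PP in some theory below us]; [PP below us]; [PP in his particle]. Total: 3.

3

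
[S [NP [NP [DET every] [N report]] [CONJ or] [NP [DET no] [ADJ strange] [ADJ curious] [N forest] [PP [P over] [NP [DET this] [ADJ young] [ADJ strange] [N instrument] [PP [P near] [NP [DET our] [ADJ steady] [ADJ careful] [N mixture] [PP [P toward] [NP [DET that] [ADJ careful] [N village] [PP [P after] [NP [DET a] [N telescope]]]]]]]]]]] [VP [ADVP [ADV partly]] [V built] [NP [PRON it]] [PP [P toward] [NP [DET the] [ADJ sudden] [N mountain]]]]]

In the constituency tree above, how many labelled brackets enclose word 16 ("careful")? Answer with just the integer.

8

The word sits inside ADJ, which is inside NP, inside PP, inside NP, inside PP, inside NP, inside NP, inside S — 8 brackets in all.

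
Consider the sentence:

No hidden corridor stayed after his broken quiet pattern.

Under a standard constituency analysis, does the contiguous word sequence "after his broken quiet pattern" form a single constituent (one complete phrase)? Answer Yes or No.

Yes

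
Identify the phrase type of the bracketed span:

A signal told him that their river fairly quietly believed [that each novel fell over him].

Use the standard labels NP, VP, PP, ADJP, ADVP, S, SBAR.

SBAR

The span is built around the complementizer "that" — a subordinate clause (SBAR).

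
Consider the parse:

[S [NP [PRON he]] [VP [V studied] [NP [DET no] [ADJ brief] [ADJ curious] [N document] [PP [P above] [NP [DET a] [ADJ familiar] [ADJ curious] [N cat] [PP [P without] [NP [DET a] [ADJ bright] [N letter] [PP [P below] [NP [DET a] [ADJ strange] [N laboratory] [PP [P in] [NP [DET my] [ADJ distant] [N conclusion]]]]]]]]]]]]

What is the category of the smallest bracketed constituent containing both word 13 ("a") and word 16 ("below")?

NP

Both words fall inside [NP a bright letter below a strange laboratory in my distant conclusion] (words 13–23), and no smaller constituent contains them both. Label: NP.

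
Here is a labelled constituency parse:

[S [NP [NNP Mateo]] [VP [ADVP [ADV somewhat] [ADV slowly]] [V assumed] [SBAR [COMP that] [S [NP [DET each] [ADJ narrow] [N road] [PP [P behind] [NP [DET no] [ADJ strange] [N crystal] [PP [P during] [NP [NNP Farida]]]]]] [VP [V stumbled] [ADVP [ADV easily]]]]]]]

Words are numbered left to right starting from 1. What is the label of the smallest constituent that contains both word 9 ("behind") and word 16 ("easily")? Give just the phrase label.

S

Word 9 lies under S → VP → SBAR → S → NP → PP → P; word 16 lies under S → VP → SBAR → S → VP → ADVP → ADV. The lowest shared node is the S.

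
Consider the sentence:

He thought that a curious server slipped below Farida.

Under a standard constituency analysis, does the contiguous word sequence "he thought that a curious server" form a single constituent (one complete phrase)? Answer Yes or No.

No

"he" belongs to the noun phrase "he" while "server" belongs to the verb phrase "thought that a curious server slipped below Farida"; a span that runs across that boundary is not a single phrase.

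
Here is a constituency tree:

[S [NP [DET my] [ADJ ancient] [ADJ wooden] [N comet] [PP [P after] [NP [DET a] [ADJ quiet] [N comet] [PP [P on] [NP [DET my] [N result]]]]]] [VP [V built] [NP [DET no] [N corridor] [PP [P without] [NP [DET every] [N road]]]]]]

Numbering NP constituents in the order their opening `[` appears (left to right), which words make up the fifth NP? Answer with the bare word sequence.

every road

Opening `[NP` markers occur at word positions 1, 6, 10, 13, 16; the fifth of these opens the constituent [NP every road].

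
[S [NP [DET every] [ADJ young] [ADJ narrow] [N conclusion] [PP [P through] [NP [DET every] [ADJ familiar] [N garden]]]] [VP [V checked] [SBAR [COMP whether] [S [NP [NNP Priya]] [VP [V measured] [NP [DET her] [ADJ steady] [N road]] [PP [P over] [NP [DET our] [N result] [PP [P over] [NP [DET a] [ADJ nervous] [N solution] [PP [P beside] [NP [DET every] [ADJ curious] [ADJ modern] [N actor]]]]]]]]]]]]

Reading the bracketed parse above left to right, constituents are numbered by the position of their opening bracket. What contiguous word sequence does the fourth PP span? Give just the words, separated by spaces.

The PP opening brackets appear, in order, over: "through every familiar garden"; "over our result over a nervous solution beside every curious modern actor"; "over a nervous solution beside every curious modern actor"; "beside every curious modern actor". The fourth one spans "beside every curious modern actor".

beside every curious modern actor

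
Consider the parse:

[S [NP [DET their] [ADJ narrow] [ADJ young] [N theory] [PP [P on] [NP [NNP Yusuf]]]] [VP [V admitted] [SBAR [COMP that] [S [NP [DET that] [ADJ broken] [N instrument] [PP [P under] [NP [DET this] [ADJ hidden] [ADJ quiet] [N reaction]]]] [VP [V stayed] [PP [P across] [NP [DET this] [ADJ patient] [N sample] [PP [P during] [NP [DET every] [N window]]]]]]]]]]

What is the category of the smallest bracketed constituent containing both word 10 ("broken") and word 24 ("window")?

The smallest bracket enclosing both words is [S that broken instrument under this hidden quiet reaction stayed across this patient sample during every window], so the label is S.

S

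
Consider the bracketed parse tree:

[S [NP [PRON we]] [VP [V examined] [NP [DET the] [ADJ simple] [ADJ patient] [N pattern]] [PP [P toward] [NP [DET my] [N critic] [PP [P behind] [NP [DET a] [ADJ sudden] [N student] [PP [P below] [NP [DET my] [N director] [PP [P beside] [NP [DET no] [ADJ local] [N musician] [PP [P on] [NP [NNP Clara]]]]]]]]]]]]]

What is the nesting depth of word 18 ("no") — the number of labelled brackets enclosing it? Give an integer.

11

Path from the root down to the word: S → VP → PP → NP → PP → NP → PP → NP → PP → NP → DET. That is 11 enclosing brackets.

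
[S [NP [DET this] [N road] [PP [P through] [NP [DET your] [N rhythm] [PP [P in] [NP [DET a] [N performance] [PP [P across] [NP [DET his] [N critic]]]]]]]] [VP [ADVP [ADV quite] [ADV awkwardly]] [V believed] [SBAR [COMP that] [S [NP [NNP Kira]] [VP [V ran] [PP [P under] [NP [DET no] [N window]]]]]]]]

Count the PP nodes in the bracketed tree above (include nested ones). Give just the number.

4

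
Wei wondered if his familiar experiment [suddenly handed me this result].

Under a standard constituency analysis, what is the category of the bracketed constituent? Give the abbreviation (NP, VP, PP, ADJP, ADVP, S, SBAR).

The bracketed span "suddenly handed me this result" is headed by "handed", making it a verb phrase (VP).

VP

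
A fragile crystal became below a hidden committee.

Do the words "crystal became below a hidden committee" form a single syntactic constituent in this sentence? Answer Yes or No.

No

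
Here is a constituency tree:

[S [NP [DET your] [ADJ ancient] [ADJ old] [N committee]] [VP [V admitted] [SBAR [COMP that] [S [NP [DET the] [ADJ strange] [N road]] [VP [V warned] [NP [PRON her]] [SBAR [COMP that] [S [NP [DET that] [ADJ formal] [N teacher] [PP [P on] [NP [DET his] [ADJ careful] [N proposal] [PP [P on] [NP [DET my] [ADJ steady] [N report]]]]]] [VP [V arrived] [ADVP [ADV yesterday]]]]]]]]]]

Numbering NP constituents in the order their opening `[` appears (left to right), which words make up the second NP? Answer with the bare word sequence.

the strange road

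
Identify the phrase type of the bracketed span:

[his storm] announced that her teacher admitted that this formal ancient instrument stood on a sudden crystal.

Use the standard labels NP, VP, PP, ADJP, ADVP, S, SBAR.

"storm" is the head of the bracketed span, so the span is a noun phrase: NP.

NP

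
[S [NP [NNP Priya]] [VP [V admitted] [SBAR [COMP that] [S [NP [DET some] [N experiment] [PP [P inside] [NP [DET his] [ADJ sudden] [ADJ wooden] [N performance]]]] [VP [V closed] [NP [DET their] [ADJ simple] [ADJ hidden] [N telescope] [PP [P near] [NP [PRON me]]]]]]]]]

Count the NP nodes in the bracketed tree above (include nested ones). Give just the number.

Listing each NP by its span: [NP Priya]; [NP some experiment inside his sudden wooden performance]; [NP his sudden wooden performance]; [NP their simple hidden telescope near me]; [NP me] — that makes 5.

5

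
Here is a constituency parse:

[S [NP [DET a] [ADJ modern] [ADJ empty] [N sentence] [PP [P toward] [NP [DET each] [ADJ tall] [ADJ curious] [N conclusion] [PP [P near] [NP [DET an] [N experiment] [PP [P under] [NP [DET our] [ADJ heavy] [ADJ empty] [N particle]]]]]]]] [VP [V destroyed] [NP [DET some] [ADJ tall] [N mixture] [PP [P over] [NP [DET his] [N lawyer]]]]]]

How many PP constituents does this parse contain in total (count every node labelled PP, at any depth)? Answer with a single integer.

4

Listing each PP by its span: [PP toward each tall curious conclusion near an experiment under our heavy empty particle]; [PP near an experiment under our heavy empty particle]; [PP under our heavy empty particle]; [PP over his lawyer] — that makes 4.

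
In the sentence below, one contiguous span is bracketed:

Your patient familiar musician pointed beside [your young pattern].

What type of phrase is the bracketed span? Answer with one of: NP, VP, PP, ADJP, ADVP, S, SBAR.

"pattern" is the head of the bracketed span, so the span is a noun phrase: NP.

NP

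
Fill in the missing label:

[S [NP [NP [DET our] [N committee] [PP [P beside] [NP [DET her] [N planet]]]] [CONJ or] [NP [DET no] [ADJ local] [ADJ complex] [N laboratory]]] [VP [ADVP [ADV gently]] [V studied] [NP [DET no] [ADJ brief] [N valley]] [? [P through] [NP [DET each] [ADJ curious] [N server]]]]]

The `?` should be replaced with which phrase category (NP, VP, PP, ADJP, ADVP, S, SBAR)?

PP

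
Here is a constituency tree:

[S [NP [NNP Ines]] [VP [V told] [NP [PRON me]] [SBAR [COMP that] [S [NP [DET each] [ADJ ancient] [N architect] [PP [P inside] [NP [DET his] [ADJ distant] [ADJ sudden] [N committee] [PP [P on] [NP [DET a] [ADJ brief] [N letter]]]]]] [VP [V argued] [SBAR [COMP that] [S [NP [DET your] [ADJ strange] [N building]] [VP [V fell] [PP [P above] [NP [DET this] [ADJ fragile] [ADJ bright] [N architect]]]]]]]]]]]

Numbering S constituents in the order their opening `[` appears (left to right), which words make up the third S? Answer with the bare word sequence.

In left-to-right order the S constituents are "Ines told me that each ancient architect inside his distant sudden committee on a brief letter argued that your strange building fell above this fragile bright architect"; "each ancient architect inside his distant sudden committee on a brief letter argued that your strange building fell above this fragile bright architect"; "your strange building fell above this fragile bright architect". Number 3 is "your strange building fell above this fragile bright architect".

your strange building fell above this fragile bright architect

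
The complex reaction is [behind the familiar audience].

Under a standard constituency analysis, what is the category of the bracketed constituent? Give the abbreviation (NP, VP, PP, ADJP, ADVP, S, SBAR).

PP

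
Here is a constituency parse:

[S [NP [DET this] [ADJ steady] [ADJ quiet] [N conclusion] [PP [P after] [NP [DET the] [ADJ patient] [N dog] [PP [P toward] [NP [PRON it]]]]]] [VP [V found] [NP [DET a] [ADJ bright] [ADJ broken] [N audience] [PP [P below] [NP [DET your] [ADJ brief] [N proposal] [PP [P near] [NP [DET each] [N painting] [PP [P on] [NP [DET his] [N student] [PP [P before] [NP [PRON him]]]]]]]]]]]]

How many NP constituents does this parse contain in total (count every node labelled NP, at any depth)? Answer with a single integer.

8

The NP constituents are: [NP this steady quiet conclusion after the patient dog toward it]; [NP the patient dog toward it]; [NP it]; [NP a bright broken audience below your brief proposal near each painting on his student before him]; [NP your brief proposal near each painting on his student before him]; [NP each painting on his student before him] …. Total: 8.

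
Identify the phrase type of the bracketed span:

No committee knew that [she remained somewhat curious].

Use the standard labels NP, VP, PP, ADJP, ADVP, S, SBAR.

S

"remained" is the head of the bracketed span, so the span is a clause: S.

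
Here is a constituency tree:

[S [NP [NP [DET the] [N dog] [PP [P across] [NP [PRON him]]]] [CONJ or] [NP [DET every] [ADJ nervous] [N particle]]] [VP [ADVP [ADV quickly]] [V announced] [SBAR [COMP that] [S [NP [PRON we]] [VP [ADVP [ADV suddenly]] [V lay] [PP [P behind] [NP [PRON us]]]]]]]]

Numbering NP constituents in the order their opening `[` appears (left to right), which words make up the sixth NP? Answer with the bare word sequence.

us

Opening `[NP` markers occur at word positions 1, 1, 4, 6, 12, 16; the sixth of these opens the constituent [NP us].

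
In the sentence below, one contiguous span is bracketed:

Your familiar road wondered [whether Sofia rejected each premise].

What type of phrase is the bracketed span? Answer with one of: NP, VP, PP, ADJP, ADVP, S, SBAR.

SBAR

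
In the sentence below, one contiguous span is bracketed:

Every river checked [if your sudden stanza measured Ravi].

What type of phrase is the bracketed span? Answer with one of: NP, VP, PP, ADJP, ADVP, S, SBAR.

SBAR

The span is built around the complementizer "if" — a subordinate clause (SBAR).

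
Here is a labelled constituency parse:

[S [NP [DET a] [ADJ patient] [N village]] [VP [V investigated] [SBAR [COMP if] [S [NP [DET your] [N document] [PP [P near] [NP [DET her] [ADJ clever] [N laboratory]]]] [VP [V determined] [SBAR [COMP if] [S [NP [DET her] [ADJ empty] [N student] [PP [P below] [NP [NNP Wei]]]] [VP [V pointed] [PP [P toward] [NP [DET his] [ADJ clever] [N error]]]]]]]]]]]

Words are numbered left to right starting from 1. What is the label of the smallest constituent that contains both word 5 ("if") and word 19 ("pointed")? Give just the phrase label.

SBAR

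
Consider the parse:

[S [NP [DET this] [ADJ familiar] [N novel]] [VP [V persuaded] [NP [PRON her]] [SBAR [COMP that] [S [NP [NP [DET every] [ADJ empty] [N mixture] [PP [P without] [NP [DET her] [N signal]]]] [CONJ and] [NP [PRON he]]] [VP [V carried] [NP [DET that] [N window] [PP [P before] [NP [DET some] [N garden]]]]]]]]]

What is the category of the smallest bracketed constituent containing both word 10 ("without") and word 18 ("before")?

S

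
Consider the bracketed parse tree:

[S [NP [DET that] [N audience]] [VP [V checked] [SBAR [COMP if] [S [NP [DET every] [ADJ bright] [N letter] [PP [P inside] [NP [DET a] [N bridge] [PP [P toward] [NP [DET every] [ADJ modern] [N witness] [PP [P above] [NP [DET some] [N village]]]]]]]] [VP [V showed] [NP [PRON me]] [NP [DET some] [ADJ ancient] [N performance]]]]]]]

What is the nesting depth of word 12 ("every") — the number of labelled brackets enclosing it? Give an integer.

10

The word sits inside DET, which is inside NP, inside PP, inside NP, inside PP, inside NP, inside S, inside SBAR, inside VP, inside S — 10 brackets in all.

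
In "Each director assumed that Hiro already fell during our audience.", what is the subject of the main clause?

each director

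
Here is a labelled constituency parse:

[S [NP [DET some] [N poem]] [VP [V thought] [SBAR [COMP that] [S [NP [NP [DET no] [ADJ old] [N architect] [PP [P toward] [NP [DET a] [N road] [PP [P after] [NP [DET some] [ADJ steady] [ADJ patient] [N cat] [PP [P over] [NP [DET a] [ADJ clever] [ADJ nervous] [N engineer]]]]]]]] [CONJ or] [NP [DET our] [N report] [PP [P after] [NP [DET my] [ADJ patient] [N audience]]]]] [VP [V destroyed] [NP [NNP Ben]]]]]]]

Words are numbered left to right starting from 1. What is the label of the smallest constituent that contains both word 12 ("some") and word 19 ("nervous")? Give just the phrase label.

NP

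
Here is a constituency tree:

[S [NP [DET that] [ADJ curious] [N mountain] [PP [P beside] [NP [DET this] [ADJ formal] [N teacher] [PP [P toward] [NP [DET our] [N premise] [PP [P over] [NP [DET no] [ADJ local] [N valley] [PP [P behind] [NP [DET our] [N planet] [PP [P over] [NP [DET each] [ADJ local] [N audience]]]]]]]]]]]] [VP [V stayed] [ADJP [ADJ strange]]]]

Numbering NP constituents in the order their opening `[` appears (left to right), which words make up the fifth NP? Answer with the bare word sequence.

our planet over each local audience

Opening `[NP` markers occur at word positions 1, 5, 9, 12, 16, 19; the fifth of these opens the constituent [NP our planet over each local audience].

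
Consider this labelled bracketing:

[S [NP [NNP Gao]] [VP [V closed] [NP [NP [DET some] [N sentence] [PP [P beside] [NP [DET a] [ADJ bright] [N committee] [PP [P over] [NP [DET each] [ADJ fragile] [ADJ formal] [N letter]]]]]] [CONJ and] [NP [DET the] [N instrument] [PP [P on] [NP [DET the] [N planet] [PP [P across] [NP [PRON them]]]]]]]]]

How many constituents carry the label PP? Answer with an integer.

Scanning left to right, an opening `[PP` appears at word positions 5, 9, 17, 20 — 4 in total.

4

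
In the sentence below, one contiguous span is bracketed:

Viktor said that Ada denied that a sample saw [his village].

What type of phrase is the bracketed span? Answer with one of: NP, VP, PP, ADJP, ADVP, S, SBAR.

NP

The span is built around the noun "village" — a noun phrase (NP).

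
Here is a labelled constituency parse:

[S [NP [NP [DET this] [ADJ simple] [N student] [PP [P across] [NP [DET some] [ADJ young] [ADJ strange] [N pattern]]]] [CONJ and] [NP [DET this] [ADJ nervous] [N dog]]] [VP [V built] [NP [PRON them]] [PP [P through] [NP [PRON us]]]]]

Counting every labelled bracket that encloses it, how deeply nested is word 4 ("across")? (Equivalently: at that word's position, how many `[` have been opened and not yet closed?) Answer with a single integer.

5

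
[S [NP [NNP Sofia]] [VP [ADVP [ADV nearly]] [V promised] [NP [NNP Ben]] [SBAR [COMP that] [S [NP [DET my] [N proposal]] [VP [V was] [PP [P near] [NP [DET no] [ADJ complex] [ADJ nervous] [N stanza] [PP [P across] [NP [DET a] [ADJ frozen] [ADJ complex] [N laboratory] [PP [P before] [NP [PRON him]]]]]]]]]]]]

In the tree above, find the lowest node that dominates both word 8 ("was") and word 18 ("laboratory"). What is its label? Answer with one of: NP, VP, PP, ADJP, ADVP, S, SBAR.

VP

Word 8 lies under S → VP → SBAR → S → VP → V; word 18 lies under S → VP → SBAR → S → VP → PP → NP → PP → NP → N. The lowest shared node is the VP.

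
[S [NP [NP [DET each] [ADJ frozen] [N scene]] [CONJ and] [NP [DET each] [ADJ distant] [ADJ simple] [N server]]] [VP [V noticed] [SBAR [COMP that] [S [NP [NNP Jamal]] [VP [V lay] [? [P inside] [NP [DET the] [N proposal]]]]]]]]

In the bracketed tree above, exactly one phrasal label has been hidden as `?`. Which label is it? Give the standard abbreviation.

PP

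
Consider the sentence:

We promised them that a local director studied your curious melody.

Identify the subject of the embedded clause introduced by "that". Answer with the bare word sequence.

a local director

The subject of the embedded clause introduced by "that" is the NP immediately before the verb "studied": "a local director".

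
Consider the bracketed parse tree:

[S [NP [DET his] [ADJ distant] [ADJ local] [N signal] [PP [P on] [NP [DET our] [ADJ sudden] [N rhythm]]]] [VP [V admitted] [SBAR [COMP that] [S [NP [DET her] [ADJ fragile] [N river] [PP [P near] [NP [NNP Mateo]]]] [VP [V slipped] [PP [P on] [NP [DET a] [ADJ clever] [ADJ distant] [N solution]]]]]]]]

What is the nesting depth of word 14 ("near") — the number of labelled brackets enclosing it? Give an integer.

7

Counting open brackets not yet closed at "near": [S [VP [SBAR [S [NP [PP [P = 7.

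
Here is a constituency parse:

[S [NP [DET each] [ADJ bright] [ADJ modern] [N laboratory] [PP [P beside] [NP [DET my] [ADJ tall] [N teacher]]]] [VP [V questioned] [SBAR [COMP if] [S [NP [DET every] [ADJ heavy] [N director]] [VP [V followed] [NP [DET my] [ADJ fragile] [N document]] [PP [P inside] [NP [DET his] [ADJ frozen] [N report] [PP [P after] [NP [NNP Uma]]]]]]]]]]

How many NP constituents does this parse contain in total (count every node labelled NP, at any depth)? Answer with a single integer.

6

The NP constituents are: [NP each bright modern laboratory beside my tall teacher]; [NP my tall teacher]; [NP every heavy director]; [NP my fragile document]; [NP his frozen report after Uma]; [NP Uma]. Total: 6.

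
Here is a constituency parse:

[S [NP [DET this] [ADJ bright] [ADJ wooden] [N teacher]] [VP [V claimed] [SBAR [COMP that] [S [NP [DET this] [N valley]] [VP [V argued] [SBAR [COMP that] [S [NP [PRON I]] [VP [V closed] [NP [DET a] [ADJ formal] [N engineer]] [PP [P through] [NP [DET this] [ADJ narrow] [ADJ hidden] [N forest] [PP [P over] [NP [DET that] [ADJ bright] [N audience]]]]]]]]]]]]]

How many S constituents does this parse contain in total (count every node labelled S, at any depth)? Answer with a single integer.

Scanning left to right, an opening `[S` appears at word positions 1, 7, 11 — 3 in total.

3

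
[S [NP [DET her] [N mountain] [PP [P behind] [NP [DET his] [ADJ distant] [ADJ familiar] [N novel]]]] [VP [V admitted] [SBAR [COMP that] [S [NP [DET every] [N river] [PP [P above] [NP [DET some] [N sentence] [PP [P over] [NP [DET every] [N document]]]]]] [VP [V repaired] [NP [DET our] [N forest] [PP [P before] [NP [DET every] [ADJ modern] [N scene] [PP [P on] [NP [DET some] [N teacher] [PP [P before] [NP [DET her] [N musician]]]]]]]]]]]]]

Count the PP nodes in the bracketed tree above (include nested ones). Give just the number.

Scanning left to right, an opening `[PP` appears at word positions 3, 12, 15, 21, 25, 28 — 6 in total.

6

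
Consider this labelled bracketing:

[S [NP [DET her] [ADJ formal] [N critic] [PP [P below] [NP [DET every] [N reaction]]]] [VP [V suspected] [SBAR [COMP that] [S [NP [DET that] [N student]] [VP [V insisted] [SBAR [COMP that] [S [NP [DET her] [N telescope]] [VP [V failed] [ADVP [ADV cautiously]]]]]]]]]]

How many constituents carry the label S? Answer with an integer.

3

Scanning left to right, an opening `[S` appears at word positions 1, 9, 13 — 3 in total.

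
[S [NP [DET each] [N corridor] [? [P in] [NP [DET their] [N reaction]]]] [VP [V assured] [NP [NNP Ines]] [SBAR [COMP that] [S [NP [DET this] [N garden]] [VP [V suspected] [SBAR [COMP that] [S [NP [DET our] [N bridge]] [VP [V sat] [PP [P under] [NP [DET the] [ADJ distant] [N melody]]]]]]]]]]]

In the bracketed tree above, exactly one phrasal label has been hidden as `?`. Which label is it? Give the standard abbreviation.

Looking at what the `?` directly dominates — P 'in', NP — this is a prepositional phrase (PP).

PP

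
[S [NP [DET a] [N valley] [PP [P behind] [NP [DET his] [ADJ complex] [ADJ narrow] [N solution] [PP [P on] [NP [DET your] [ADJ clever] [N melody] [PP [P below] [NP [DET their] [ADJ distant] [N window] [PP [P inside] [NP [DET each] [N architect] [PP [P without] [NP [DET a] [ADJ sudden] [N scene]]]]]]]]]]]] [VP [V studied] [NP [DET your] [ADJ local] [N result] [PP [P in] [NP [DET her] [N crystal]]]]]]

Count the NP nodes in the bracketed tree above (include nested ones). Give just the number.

The NP constituents are: [NP a valley behind his complex narrow solution on your clever melody below their distant window inside each architect without a sudden scene]; [NP his complex narrow solution on your clever melody below their distant window inside each architect without a sudden scene]; [NP your clever melody below their distant window inside each architect without a sudden scene]; [NP their distant window inside each architect without a sudden scene]; [NP each architect without a sudden scene]; [NP a sudden scene] …. Total: 8.

8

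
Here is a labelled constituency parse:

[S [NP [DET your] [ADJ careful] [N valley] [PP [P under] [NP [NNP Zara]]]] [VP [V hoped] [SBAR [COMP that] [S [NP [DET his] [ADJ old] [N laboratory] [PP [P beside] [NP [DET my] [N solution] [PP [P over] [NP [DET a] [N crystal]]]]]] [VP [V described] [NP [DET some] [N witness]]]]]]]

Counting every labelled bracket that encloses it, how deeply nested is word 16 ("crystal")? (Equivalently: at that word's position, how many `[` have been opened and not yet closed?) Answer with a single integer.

10

Path from the root down to the word: S → VP → SBAR → S → NP → PP → NP → PP → NP → N. That is 10 enclosing brackets.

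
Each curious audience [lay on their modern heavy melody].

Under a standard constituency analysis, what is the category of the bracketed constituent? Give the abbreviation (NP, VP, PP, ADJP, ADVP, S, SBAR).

VP

The span is built around the verb "lay" — a verb phrase (VP).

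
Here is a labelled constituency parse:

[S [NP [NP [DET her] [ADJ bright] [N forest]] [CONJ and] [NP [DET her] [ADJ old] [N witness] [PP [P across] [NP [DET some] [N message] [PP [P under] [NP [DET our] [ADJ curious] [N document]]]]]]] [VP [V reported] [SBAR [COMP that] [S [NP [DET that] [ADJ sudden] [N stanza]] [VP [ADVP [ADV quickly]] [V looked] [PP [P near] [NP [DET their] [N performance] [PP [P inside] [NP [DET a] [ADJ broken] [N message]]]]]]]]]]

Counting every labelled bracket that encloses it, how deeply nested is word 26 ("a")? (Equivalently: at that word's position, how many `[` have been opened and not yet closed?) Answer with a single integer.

10

Counting open brackets not yet closed at "a": [S [VP [SBAR [S [VP [PP [NP [PP [NP [DET = 10.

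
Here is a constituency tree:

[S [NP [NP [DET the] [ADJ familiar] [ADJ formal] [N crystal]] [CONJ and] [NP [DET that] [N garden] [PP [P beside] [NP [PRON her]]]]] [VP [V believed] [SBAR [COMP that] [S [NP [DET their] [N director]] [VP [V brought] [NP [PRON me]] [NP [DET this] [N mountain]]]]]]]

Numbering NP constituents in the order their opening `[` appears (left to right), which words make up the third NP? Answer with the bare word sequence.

Opening `[NP` markers occur at word positions 1, 1, 6, 9, 12, 15, 16; the third of these opens the constituent [NP that garden beside her].

that garden beside her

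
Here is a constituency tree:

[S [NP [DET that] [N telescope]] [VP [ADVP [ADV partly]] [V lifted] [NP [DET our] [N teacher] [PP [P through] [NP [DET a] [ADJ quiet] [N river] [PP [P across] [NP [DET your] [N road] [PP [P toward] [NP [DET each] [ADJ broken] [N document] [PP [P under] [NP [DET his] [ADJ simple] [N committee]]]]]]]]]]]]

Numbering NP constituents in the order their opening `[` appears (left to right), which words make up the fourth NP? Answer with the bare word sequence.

your road toward each broken document under his simple committee

The NP opening brackets appear, in order, over: "that telescope"; "our teacher through a quiet river across your road toward each broken document under his simple committee"; "a quiet river across your road toward each broken document under his simple committee"; "your road toward each broken document under his simple committee"; "each broken document under his simple committee"; "his simple committee". The fourth one spans "your road toward each broken document under his simple committee".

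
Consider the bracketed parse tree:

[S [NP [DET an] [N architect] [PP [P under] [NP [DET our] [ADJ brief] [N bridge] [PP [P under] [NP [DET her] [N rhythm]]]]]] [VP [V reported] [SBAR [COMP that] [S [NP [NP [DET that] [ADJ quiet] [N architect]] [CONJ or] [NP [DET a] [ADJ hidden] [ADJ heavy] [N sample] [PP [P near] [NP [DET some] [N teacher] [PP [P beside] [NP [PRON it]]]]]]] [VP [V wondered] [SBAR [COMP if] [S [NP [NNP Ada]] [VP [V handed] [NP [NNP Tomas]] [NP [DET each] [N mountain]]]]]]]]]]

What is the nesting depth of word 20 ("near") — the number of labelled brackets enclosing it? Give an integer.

The word sits inside P, which is inside PP, inside NP, inside NP, inside S, inside SBAR, inside VP, inside S — 8 brackets in all.

8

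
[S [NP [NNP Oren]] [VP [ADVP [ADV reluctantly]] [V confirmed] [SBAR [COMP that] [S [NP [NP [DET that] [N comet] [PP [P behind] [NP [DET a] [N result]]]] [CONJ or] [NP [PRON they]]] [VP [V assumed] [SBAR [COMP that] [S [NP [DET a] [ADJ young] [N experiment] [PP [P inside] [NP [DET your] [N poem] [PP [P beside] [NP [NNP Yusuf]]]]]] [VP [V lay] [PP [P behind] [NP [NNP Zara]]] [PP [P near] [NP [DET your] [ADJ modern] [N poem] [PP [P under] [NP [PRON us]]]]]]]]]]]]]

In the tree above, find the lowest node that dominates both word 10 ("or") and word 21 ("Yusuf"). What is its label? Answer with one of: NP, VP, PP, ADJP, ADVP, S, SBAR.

S

Word 10 lies under S → VP → SBAR → S → NP → CONJ; word 21 lies under S → VP → SBAR → S → VP → SBAR → S → NP → PP → NP → PP → NP → NNP. The lowest shared node is the S.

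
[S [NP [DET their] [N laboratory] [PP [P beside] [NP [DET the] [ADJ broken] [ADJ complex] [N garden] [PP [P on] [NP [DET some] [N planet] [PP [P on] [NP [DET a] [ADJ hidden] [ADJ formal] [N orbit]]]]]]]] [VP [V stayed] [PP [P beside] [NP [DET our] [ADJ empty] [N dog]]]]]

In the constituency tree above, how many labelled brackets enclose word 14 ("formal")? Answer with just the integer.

Counting open brackets not yet closed at "formal": [S [NP [PP [NP [PP [NP [PP [NP [ADJ = 9.

9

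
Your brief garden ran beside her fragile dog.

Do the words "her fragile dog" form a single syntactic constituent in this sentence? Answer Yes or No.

Yes

"her fragile dog" is exactly the noun phrase [NP her fragile dog], a complete constituent.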